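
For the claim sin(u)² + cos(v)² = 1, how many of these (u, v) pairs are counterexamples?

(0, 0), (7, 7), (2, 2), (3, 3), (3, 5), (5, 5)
Testing each pair:
(0, 0): LHS = 1, RHS = 1 → satisfies claim
(7, 7): LHS = sin(7)² + cos(7)² = 1, RHS = 1 → satisfies claim
(2, 2): LHS = cos(2)² + sin(2)² = 1, RHS = 1 → satisfies claim
(3, 3): LHS = sin(3)² + cos(3)² = 1, RHS = 1 → satisfies claim
(3, 5): LHS = sin(3)² + cos(5)² ≈ 0.1004, RHS = 1 → counterexample
(5, 5): LHS = cos(5)² + sin(5)² = 1, RHS = 1 → satisfies claim

That makes 1 counterexample.

Answer: 1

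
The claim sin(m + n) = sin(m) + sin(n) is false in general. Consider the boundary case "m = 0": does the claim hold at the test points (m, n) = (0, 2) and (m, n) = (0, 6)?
Yes, holds at both test points

At (0, 2): LHS = sin(2) ≈ 0.9093, RHS = sin(2) ≈ 0.9093 → equal
At (0, 6): LHS = sin(6) ≈ -0.2794, RHS = sin(6) ≈ -0.2794 → equal

So the claim does hold at both of these boundary points, even though it is not an identity.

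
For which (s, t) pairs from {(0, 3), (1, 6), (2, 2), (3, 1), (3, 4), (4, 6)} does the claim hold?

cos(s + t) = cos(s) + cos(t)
Testing each pair:
(0, 3): LHS = cos(3) ≈ -0.99, RHS = cos(3) + 1 ≈ 0.01001 → fails
(1, 6): LHS = cos(7) ≈ 0.7539, RHS = cos(1) + cos(6) ≈ 1.5 → fails
(2, 2): LHS = cos(4) ≈ -0.6536, RHS = 2·cos(2) ≈ -0.8323 → fails
(3, 1): LHS = cos(4) ≈ -0.6536, RHS = cos(3) + cos(1) ≈ -0.4497 → fails
(3, 4): LHS = cos(7) ≈ 0.7539, RHS = cos(3) + cos(4) ≈ -1.644 → fails
(4, 6): LHS = cos(10) ≈ -0.8391, RHS = cos(4) + cos(6) ≈ 0.3065 → fails

No pair satisfies the claim.

Answer: None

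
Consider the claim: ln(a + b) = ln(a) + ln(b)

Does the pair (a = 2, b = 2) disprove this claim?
No

Substituting a = 2, b = 2:
LHS = ln(2 + 2) = ln(4) ≈ 1.386
RHS = ln(2) + ln(2) = 2·ln(2) ≈ 1.386

The sides agree, so this pair does not disprove the claim.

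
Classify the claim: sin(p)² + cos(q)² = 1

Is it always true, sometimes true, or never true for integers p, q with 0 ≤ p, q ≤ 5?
It holds at (p, q) = (0, 0) (both sides equal 1), but fails at (p, q) = (4, 1) (LHS = cos(1)² + sin(4)² ≈ 0.8647, RHS = 1).

Answer: Sometimes true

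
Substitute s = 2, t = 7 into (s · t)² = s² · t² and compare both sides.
LHS = (2 · 7)² = 196
RHS = 2² · 7² = 196

LHS = RHS: the two sides agree.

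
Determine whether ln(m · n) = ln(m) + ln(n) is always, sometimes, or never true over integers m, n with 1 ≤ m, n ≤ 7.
The identity holds for every pair in the range. For instance at (m, n) = (4, 7): both sides equal ln(28) ≈ 3.332.

Answer: Always true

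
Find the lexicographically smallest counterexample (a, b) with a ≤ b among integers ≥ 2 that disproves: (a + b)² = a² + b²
(a, b) = (2, 2)

Substituting (2, 2) into the claim:
LHS = (2 + 2)² = 16
RHS = 2² + 2² = 8

Since LHS ≠ RHS, this pair disproves the claim, and no lexicographically smaller pair (a ≤ b, integers ≥ 2) does.

For instance (4, 8) is also a counterexample (LHS = 144, RHS = 80), but it's lexicographically larger.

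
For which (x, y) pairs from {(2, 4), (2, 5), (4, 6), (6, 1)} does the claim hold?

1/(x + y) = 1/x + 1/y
Testing each pair:
(2, 4): LHS = 1/6, RHS = 3/4 → fails
(2, 5): LHS = 1/7, RHS = 7/10 → fails
(4, 6): LHS = 1/10, RHS = 5/12 → fails
(6, 1): LHS = 1/7, RHS = 7/6 → fails

No pair satisfies the claim.

Answer: None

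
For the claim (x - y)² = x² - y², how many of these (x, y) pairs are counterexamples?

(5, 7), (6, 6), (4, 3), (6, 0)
2

Testing each pair:
(5, 7): LHS = 4, RHS = -24 → counterexample
(6, 6): LHS = 0, RHS = 0 → satisfies claim
(4, 3): LHS = 1, RHS = 7 → counterexample
(6, 0): LHS = 36, RHS = 36 → satisfies claim

That makes 2 counterexamples.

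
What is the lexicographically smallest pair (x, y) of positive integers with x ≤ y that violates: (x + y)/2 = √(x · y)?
At (1, 1): both sides equal 1, so it holds there.

Substituting (1, 2) into the claim:
LHS = (1 + 2)/2 = 3/2
RHS = √(1 · 2) = √(2) ≈ 1.414

Since LHS ≠ RHS, this pair disproves the claim, and no lexicographically smaller pair (x ≤ y, positive integers) does.

For instance (3, 5) is also a counterexample (LHS = 4, RHS = √(15) ≈ 3.873), but it's lexicographically larger.

Answer: (x, y) = (1, 2)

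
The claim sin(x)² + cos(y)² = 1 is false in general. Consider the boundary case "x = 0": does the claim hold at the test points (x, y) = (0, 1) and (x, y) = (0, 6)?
At (0, 1): LHS = cos(1)² ≈ 0.2919 ≠ RHS = 1
At (0, 6): LHS = cos(6)² ≈ 0.9219 ≠ RHS = 1

Answer: No, fails at both test points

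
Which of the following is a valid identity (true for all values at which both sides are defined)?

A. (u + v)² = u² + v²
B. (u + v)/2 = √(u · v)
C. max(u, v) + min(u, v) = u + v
A: fails at (3, 3) — LHS = 36, RHS = 18.
B: fails at (1, 3) — LHS = 2, RHS = √(3) ≈ 1.732.
C: holds — e.g. at (5, 5), both sides equal 10.

Answer: C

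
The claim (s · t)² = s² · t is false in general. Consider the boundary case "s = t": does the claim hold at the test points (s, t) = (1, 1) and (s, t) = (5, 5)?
At (1, 1): LHS = 1, RHS = 1 → equal
At (5, 5): LHS = 625 ≠ RHS = 125

Answer: Only at (1, 1)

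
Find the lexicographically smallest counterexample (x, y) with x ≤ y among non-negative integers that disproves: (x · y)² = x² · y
At (0, 1): both sides equal 0, so it holds there.
At (0, 4): both sides equal 0, so it holds there.

Substituting (1, 2) into the claim:
LHS = (1 · 2)² = 4
RHS = 1² · 2 = 2

Since LHS ≠ RHS, this pair disproves the claim, and no lexicographically smaller pair (x ≤ y, non-negative integers) does.

For instance (2, 2) is also a counterexample (LHS = 16, RHS = 8), but it's lexicographically larger.

Answer: (x, y) = (1, 2)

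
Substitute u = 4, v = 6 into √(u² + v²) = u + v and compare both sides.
LHS = √(4² + 6²) = 2·√(13) ≈ 7.211
RHS = 4 + 6 = 10

LHS ≠ RHS (they differ by about 2.789), so the equation does not hold here.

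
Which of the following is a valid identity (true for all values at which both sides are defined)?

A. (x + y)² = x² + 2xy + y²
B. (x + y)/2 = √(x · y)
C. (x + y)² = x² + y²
A

A: holds — e.g. at (4, 4), both sides equal 64.
B: fails at (4, 5) — LHS = 9/2, RHS = 2·√(5) ≈ 4.472.
C: fails at (3, 3) — LHS = 36, RHS = 18.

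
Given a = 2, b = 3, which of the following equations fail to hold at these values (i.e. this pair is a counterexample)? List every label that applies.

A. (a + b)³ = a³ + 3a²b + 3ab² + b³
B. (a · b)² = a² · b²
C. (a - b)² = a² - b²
Evaluating each claim at the given values:
A. LHS = 125, RHS = 125 → holds here (LHS = RHS)
B. LHS = 36, RHS = 36 → holds here (LHS = RHS)
C. LHS = 1, RHS = -5 → fails here (LHS ≠ RHS)

Answer: C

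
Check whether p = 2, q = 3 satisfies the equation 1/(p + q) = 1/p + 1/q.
Substituting p = 2, q = 3:

LHS = 1/(2 + 3) = 1/5
RHS = 1/2 + 1/3 = 5/6

LHS ≠ RHS, so the equation does not hold at this point.

Answer: Fails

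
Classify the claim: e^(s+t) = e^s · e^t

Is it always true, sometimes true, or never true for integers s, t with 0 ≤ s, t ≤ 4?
The identity holds for every pair in the range. For instance at (s, t) = (2, 2): both sides equal e^4 ≈ 54.6.

Answer: Always true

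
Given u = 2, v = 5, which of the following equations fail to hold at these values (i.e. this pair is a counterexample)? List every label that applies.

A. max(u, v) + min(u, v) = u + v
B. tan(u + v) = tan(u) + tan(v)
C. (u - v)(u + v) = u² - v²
B

Evaluating each claim at the given values:
A. LHS = 7, RHS = 7 → holds here (LHS = RHS)
B. LHS = tan(7) ≈ 0.8714, RHS = tan(5) + tan(2) ≈ -5.566 → fails here (LHS ≠ RHS)
C. LHS = -21, RHS = -21 → holds here (LHS = RHS)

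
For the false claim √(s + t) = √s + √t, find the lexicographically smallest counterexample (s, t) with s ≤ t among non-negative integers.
At (0, 5): both sides equal √(5) ≈ 2.236, so it holds there.
At (0, 6): both sides equal √(6) ≈ 2.449, so it holds there.

Substituting (1, 1) into the claim:
LHS = √(1 + 1) = √(2) ≈ 1.414
RHS = √1 + √1 = 2

Since LHS ≠ RHS, this pair disproves the claim, and no lexicographically smaller pair (s ≤ t, non-negative integers) does.

For instance (1, 4) is also a counterexample (LHS = √(5) ≈ 2.236, RHS = 3), but it's lexicographically larger.

Answer: (s, t) = (1, 1)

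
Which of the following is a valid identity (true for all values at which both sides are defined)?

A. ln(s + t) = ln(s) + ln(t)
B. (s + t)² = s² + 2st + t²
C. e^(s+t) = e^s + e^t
B

A: fails at (3, 3) — LHS = ln(6) ≈ 1.792, RHS = 2·ln(3) ≈ 2.197.
B: holds — e.g. at (2, 4), both sides equal 36.
C: fails at (4, 4) — LHS = e^8 ≈ 2981, RHS = 2·e^4 ≈ 109.2.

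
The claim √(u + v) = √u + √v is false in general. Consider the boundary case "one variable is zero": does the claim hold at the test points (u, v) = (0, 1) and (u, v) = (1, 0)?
At (0, 1): LHS = 1, RHS = 1 → equal
At (1, 0): LHS = 1, RHS = 1 → equal

So the claim does hold at both of these boundary points, even though it is not an identity.

Answer: Yes, holds at both test points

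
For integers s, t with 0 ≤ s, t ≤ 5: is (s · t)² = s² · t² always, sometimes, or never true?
Always true

The identity holds for every pair in the range. For instance at (s, t) = (0, 4): both sides equal 0.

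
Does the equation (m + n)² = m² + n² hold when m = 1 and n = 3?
Fails

Substituting m = 1, n = 3:

LHS = (1 + 3)² = 16
RHS = 1² + 3² = 10

LHS ≠ RHS, so the equation does not hold at this point.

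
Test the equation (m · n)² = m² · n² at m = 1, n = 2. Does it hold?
Holds

Substituting m = 1, n = 2:

LHS = (1 · 2)² = 4
RHS = 1² · 2² = 4

LHS = RHS, so the equation holds at this point.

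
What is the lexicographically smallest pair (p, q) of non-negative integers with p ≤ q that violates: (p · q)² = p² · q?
(p, q) = (1, 2)

Substituting (1, 2) into the claim:
LHS = (1 · 2)² = 4
RHS = 1² · 2 = 2

Since LHS ≠ RHS, this pair disproves the claim, and no lexicographically smaller pair (p ≤ q, non-negative integers) does.

For instance (2, 6) is also a counterexample (LHS = 144, RHS = 24), but it's lexicographically larger.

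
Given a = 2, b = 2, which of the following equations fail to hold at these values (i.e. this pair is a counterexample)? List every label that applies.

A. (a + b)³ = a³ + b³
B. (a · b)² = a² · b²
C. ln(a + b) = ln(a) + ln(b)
Evaluating each claim at the given values:
A. LHS = 64, RHS = 16 → fails here (LHS ≠ RHS)
B. LHS = 16, RHS = 16 → holds here (LHS = RHS)
C. LHS = ln(4) ≈ 1.386, RHS = 2·ln(2) ≈ 1.386 → holds here (LHS = RHS)

Answer: A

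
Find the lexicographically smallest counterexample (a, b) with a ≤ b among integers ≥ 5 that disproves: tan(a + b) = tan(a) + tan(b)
Substituting (5, 5) into the claim:
LHS = tan(5 + 5) = tan(10) ≈ 0.6484
RHS = tan(5) + tan(5) = 2·tan(5) ≈ -6.761

Since LHS ≠ RHS, this pair disproves the claim, and no lexicographically smaller pair (a ≤ b, integers ≥ 5) does.

For instance (7, 7) is also a counterexample (LHS = tan(14) ≈ 7.245, RHS = 2·tan(7) ≈ 1.743), but it's lexicographically larger.

Answer: (a, b) = (5, 5)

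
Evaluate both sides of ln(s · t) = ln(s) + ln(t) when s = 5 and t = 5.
LHS = ln(5 · 5) = ln(25) ≈ 3.219
RHS = ln(5) + ln(5) = 2·ln(5) ≈ 3.219

LHS = RHS: the two sides agree.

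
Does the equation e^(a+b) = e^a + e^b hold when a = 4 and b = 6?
Fails

Substituting a = 4, b = 6:

LHS = e^(4+6) = e^10 ≈ 22026.5
RHS = e^4 + e^6 ≈ 458

LHS ≠ RHS, so the equation does not hold at this point.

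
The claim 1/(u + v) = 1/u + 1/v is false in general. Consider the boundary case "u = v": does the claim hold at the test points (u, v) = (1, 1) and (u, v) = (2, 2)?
No, fails at both test points

At (1, 1): LHS = 1/2 ≠ RHS = 2
At (2, 2): LHS = 1/4 ≠ RHS = 1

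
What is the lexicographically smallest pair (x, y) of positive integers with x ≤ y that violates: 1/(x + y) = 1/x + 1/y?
(x, y) = (1, 1)

Substituting (1, 1) into the claim:
LHS = 1/(1 + 1) = 1/2
RHS = 1/1 + 1/1 = 2

Since LHS ≠ RHS, this pair disproves the claim, and no lexicographically smaller pair (x ≤ y, positive integers) does.

For instance (3, 8) is also a counterexample (LHS = 1/11, RHS = 11/24), but it's lexicographically larger.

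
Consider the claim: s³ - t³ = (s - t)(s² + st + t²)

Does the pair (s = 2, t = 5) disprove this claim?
No

Substituting s = 2, t = 5:
LHS = 2³ - 5³ = -117
RHS = (2 - 5)(2² + 2·5 + 5²) = -117

The sides agree, so this pair does not disprove the claim.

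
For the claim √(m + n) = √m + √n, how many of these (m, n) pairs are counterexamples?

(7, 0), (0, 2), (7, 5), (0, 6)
1

Testing each pair:
(7, 0): LHS = √(7) ≈ 2.646, RHS = √(7) ≈ 2.646 → satisfies claim
(0, 2): LHS = √(2) ≈ 1.414, RHS = √(2) ≈ 1.414 → satisfies claim
(7, 5): LHS = 2·√(3) ≈ 3.464, RHS = √(5) + √(7) ≈ 4.882 → counterexample
(0, 6): LHS = √(6) ≈ 2.449, RHS = √(6) ≈ 2.449 → satisfies claim

That makes 1 counterexample.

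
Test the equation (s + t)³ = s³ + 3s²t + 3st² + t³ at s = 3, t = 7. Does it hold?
Holds

Substituting s = 3, t = 7:

LHS = (3 + 7)³ = 1000
RHS = 3³ + 3·3²·7 + 3·3·7² + 7³ = 1000

LHS = RHS, so the equation holds at this point.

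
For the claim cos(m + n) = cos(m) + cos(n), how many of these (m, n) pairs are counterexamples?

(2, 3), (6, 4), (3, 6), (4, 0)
Testing each pair:
(2, 3): LHS = cos(5) ≈ 0.2837, RHS = cos(3) + cos(2) ≈ -1.406 → counterexample
(6, 4): LHS = cos(10) ≈ -0.8391, RHS = cos(4) + cos(6) ≈ 0.3065 → counterexample
(3, 6): LHS = cos(9) ≈ -0.9111, RHS = cos(3) + cos(6) ≈ -0.02982 → counterexample
(4, 0): LHS = cos(4) ≈ -0.6536, RHS = cos(4) + 1 ≈ 0.3464 → counterexample

That makes 4 counterexamples.

Answer: 4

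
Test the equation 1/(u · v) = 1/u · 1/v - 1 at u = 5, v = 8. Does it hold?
Fails

Substituting u = 5, v = 8:

LHS = 1/(5 · 8) = 1/40
RHS = 1/5 · 1/8 - 1 = -39/40

LHS ≠ RHS, so the equation does not hold at this point.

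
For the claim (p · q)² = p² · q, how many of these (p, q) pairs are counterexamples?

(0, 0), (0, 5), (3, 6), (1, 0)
1

Testing each pair:
(0, 0): LHS = 0, RHS = 0 → satisfies claim
(0, 5): LHS = 0, RHS = 0 → satisfies claim
(3, 6): LHS = 324, RHS = 54 → counterexample
(1, 0): LHS = 0, RHS = 0 → satisfies claim

That makes 1 counterexample.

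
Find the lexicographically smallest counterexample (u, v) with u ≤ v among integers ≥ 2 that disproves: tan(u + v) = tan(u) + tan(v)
(u, v) = (2, 2)

Substituting (2, 2) into the claim:
LHS = tan(2 + 2) = tan(4) ≈ 1.158
RHS = tan(2) + tan(2) = 2·tan(2) ≈ -4.37

Since LHS ≠ RHS, this pair disproves the claim, and no lexicographically smaller pair (u ≤ v, integers ≥ 2) does.

For instance (6, 6) is also a counterexample (LHS = tan(12) ≈ -0.6359, RHS = 2·tan(6) ≈ -0.582), but it's lexicographically larger.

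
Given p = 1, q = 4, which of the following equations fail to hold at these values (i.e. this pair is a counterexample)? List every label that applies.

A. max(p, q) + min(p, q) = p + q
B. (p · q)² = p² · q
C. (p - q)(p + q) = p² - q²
Evaluating each claim at the given values:
A. LHS = 5, RHS = 5 → holds here (LHS = RHS)
B. LHS = 16, RHS = 4 → fails here (LHS ≠ RHS)
C. LHS = -15, RHS = -15 → holds here (LHS = RHS)

Answer: B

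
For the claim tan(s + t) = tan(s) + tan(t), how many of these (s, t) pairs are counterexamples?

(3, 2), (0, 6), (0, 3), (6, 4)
2

Testing each pair:
(3, 2): LHS = tan(5) ≈ -3.381, RHS = tan(2) + tan(3) ≈ -2.328 → counterexample
(0, 6): LHS = tan(6) ≈ -0.291, RHS = tan(6) ≈ -0.291 → satisfies claim
(0, 3): LHS = tan(3) ≈ -0.1425, RHS = tan(3) ≈ -0.1425 → satisfies claim
(6, 4): LHS = tan(10) ≈ 0.6484, RHS = tan(6) + tan(4) ≈ 0.8668 → counterexample

That makes 2 counterexamples.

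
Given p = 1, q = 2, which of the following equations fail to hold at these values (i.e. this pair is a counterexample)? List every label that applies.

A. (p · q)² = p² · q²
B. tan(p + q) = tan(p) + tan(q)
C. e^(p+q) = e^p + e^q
Evaluating each claim at the given values:
A. LHS = 4, RHS = 4 → holds here (LHS = RHS)
B. LHS = tan(3) ≈ -0.1425, RHS = tan(2) + tan(1) ≈ -0.6276 → fails here (LHS ≠ RHS)
C. LHS = e^3 ≈ 20.09, RHS = e + e^2 ≈ 10.11 → fails here (LHS ≠ RHS)

Answer: B, C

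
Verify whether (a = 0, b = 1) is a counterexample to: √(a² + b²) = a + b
Substituting a = 0, b = 1:
LHS = √(0² + 1²) = 1
RHS = 0 + 1 = 1

The sides agree, so this pair does not disprove the claim.

Answer: No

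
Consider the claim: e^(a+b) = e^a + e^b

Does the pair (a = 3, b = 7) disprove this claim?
Substituting a = 3, b = 7:
LHS = e^(3+7) = e^10 ≈ 22026.5
RHS = e^3 + e^7 ≈ 1117

Since LHS ≠ RHS, this pair disproves the claim.

Answer: Yes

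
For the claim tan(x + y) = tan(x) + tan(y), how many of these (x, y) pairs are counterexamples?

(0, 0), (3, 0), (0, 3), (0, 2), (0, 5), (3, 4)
1

Testing each pair:
(0, 0): LHS = 0, RHS = 0 → satisfies claim
(3, 0): LHS = tan(3) ≈ -0.1425, RHS = tan(3) ≈ -0.1425 → satisfies claim
(0, 3): LHS = tan(3) ≈ -0.1425, RHS = tan(3) ≈ -0.1425 → satisfies claim
(0, 2): LHS = tan(2) ≈ -2.185, RHS = tan(2) ≈ -2.185 → satisfies claim
(0, 5): LHS = tan(5) ≈ -3.381, RHS = tan(5) ≈ -3.381 → satisfies claim
(3, 4): LHS = tan(7) ≈ 0.8714, RHS = tan(3) + tan(4) ≈ 1.015 → counterexample

That makes 1 counterexample.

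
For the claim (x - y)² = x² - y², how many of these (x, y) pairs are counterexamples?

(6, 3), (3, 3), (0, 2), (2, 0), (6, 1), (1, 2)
4

Testing each pair:
(6, 3): LHS = 9, RHS = 27 → counterexample
(3, 3): LHS = 0, RHS = 0 → satisfies claim
(0, 2): LHS = 4, RHS = -4 → counterexample
(2, 0): LHS = 4, RHS = 4 → satisfies claim
(6, 1): LHS = 25, RHS = 35 → counterexample
(1, 2): LHS = 1, RHS = -3 → counterexample

That makes 4 counterexamples.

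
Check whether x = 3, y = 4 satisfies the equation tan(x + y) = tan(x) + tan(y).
Substituting x = 3, y = 4:

LHS = tan(3 + 4) = tan(7) ≈ 0.8714
RHS = tan(3) + tan(4) ≈ 1.015

LHS ≠ RHS, so the equation does not hold at this point.

Answer: Fails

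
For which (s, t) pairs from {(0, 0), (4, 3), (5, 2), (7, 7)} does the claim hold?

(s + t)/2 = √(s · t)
Testing each pair:
(0, 0): LHS = 0, RHS = 0 → holds
(4, 3): LHS = 7/2, RHS = 2·√(3) ≈ 3.464 → fails
(5, 2): LHS = 7/2, RHS = √(10) ≈ 3.162 → fails
(7, 7): LHS = 7, RHS = 7 → holds

2 of 4 pairs satisfy the claim.

Answer: (0, 0), (7, 7)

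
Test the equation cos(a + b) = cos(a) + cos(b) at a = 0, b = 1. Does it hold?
Fails

Substituting a = 0, b = 1:

LHS = cos(0 + 1) = cos(1) ≈ 0.5403
RHS = cos(0) + cos(1) = cos(1) + 1 ≈ 1.54

LHS ≠ RHS, so the equation does not hold at this point.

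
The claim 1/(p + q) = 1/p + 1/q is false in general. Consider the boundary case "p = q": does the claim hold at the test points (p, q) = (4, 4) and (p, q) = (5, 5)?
At (4, 4): LHS = 1/8 ≠ RHS = 1/2
At (5, 5): LHS = 1/10 ≠ RHS = 2/5

Answer: No, fails at both test points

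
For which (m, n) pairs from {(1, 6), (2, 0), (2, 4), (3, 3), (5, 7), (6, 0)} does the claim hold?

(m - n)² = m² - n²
(2, 0), (3, 3), (6, 0)

Testing each pair:
(1, 6): LHS = 25, RHS = -35 → fails
(2, 0): LHS = 4, RHS = 4 → holds
(2, 4): LHS = 4, RHS = -12 → fails
(3, 3): LHS = 0, RHS = 0 → holds
(5, 7): LHS = 4, RHS = -24 → fails
(6, 0): LHS = 36, RHS = 36 → holds

3 of 6 pairs satisfy the claim.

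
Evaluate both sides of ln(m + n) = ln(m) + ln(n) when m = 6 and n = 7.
LHS = ln(6 + 7) = ln(13) ≈ 2.565
RHS = ln(6) + ln(7) ≈ 3.738

LHS ≠ RHS (they differ by about 1.173), so the equation does not hold here.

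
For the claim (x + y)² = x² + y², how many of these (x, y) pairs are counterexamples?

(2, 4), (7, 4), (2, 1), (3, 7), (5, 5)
Testing each pair:
(2, 4): LHS = 36, RHS = 20 → counterexample
(7, 4): LHS = 121, RHS = 65 → counterexample
(2, 1): LHS = 9, RHS = 5 → counterexample
(3, 7): LHS = 100, RHS = 58 → counterexample
(5, 5): LHS = 100, RHS = 50 → counterexample

That makes 5 counterexamples.

Answer: 5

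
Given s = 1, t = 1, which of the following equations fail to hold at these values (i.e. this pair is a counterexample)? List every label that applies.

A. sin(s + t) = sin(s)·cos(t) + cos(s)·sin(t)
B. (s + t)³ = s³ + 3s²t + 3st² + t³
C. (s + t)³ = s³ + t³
C

Evaluating each claim at the given values:
A. LHS = sin(2) ≈ 0.9093, RHS = 2·sin(1)·cos(1) ≈ 0.9093 → holds here (LHS = RHS)
B. LHS = 8, RHS = 8 → holds here (LHS = RHS)
C. LHS = 8, RHS = 2 → fails here (LHS ≠ RHS)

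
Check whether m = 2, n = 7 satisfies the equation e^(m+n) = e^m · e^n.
Substituting m = 2, n = 7:

LHS = e^(2+7) = e^9 ≈ 8103
RHS = e^2 · e^7 = e^9 ≈ 8103

LHS = RHS, so the equation holds at this point.

Answer: Holds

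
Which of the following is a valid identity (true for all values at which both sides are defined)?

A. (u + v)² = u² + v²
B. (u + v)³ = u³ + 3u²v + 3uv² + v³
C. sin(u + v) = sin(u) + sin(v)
A: fails at (5, 5) — LHS = 100, RHS = 50.
B: holds — e.g. at (3, 5), both sides equal 512.
C: fails at (1, 2) — LHS = sin(3) ≈ 0.1411, RHS = sin(1) + sin(2) ≈ 1.751.

Answer: B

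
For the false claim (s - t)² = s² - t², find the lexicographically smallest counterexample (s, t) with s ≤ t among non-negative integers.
(s, t) = (0, 1)

Substituting (0, 1) into the claim:
LHS = (0 - 1)² = 1
RHS = 0² - 1² = -1

Since LHS ≠ RHS, this pair disproves the claim, and no lexicographically smaller pair (s ≤ t, non-negative integers) does.

For instance (2, 7) is also a counterexample (LHS = 25, RHS = -45), but it's lexicographically larger.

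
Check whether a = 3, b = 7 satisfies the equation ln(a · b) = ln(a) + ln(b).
Holds

Substituting a = 3, b = 7:

LHS = ln(3 · 7) = ln(21) ≈ 3.045
RHS = ln(3) + ln(7) ≈ 3.045

LHS = RHS, so the equation holds at this point.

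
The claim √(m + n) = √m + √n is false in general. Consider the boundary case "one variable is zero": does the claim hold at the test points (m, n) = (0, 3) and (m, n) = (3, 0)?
Yes, holds at both test points

At (0, 3): LHS = √(3) ≈ 1.732, RHS = √(3) ≈ 1.732 → equal
At (3, 0): LHS = √(3) ≈ 1.732, RHS = √(3) ≈ 1.732 → equal

So the claim does hold at both of these boundary points, even though it is not an identity.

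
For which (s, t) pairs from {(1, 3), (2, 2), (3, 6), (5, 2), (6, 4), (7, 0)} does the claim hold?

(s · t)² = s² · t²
Testing each pair:
(1, 3): LHS = 9, RHS = 9 → holds
(2, 2): LHS = 16, RHS = 16 → holds
(3, 6): LHS = 324, RHS = 324 → holds
(5, 2): LHS = 100, RHS = 100 → holds
(6, 4): LHS = 576, RHS = 576 → holds
(7, 0): LHS = 0, RHS = 0 → holds

Every pair satisfies the claim.

Answer: All pairs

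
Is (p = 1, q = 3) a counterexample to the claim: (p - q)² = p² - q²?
Substituting p = 1, q = 3:
LHS = (1 - 3)² = 4
RHS = 1² - 3² = -8

Since LHS ≠ RHS, this pair disproves the claim.

Answer: Yes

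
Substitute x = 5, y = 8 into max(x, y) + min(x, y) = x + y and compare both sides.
LHS = max(5, 8) + min(5, 8) = 13
RHS = 5 + 8 = 13

LHS = RHS: the two sides agree.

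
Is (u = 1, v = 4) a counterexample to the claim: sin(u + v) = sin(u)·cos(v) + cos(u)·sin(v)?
No

Substituting u = 1, v = 4:
LHS = sin(1 + 4) = sin(5) ≈ -0.9589
RHS = sin(1)·cos(4) + cos(1)·sin(4) = sin(1)·cos(4) + sin(4)·cos(1) ≈ -0.9589

The sides agree, so this pair does not disprove the claim.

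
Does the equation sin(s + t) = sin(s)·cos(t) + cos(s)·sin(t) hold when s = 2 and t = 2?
Substituting s = 2, t = 2:

LHS = sin(2 + 2) = sin(4) ≈ -0.7568
RHS = sin(2)·cos(2) + cos(2)·sin(2) = 2·sin(2)·cos(2) ≈ -0.7568

LHS = RHS, so the equation holds at this point.

Answer: Holds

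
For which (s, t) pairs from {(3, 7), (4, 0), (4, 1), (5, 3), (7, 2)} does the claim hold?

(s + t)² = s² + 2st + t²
All pairs

Testing each pair:
(3, 7): LHS = 100, RHS = 100 → holds
(4, 0): LHS = 16, RHS = 16 → holds
(4, 1): LHS = 25, RHS = 25 → holds
(5, 3): LHS = 64, RHS = 64 → holds
(7, 2): LHS = 81, RHS = 81 → holds

Every pair satisfies the claim.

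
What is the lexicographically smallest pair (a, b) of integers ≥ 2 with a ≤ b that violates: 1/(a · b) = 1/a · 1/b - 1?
Substituting (2, 2) into the claim:
LHS = 1/(2 · 2) = 1/4
RHS = 1/2 · 1/2 - 1 = -3/4

Since LHS ≠ RHS, this pair disproves the claim, and no lexicographically smaller pair (a ≤ b, integers ≥ 2) does.

For instance (3, 7) is also a counterexample (LHS = 1/21, RHS = -20/21), but it's lexicographically larger.

Answer: (a, b) = (2, 2)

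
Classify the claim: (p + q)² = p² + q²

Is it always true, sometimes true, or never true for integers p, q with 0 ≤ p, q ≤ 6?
Sometimes true

It holds at (p, q) = (0, 5) (both sides equal 25), but fails at (p, q) = (1, 2) (LHS = 9, RHS = 5).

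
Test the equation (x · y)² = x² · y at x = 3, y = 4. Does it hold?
Fails

Substituting x = 3, y = 4:

LHS = (3 · 4)² = 144
RHS = 3² · 4 = 36

LHS ≠ RHS, so the equation does not hold at this point.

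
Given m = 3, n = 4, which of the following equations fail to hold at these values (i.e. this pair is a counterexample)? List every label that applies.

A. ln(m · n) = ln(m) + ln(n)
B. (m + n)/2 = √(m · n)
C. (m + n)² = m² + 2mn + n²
Evaluating each claim at the given values:
A. LHS = ln(12) ≈ 2.485, RHS = ln(3) + ln(4) ≈ 2.485 → holds here (LHS = RHS)
B. LHS = 7/2, RHS = 2·√(3) ≈ 3.464 → fails here (LHS ≠ RHS)
C. LHS = 49, RHS = 49 → holds here (LHS = RHS)

Answer: B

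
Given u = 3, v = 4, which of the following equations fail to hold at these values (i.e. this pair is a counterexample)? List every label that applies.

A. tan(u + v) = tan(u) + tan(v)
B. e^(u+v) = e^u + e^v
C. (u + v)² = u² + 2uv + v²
A, B

Evaluating each claim at the given values:
A. LHS = tan(7) ≈ 0.8714, RHS = tan(3) + tan(4) ≈ 1.015 → fails here (LHS ≠ RHS)
B. LHS = e^7 ≈ 1097, RHS = e^3 + e^4 ≈ 74.68 → fails here (LHS ≠ RHS)
C. LHS = 49, RHS = 49 → holds here (LHS = RHS)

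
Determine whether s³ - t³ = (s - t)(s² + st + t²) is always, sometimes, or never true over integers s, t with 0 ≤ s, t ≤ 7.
Always true

The identity holds for every pair in the range. For instance at (s, t) = (2, 7): both sides equal -335.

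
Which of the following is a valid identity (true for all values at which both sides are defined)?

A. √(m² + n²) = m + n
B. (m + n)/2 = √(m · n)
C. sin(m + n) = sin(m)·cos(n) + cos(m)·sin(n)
C

A: fails at (1, 3) — LHS = √(10) ≈ 3.162, RHS = 4.
B: fails at (2, 5) — LHS = 7/2, RHS = √(10) ≈ 3.162.
C: holds — e.g. at (5, 5), both sides equal sin(10) ≈ -0.544.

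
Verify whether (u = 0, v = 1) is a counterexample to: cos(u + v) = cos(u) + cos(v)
Yes

Substituting u = 0, v = 1:
LHS = cos(0 + 1) = cos(1) ≈ 0.5403
RHS = cos(0) + cos(1) = cos(1) + 1 ≈ 1.54

Since LHS ≠ RHS, this pair disproves the claim.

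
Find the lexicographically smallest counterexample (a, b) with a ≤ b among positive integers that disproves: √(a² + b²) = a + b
Substituting (1, 1) into the claim:
LHS = √(1² + 1²) = √(2) ≈ 1.414
RHS = 1 + 1 = 2

Since LHS ≠ RHS, this pair disproves the claim, and no lexicographically smaller pair (a ≤ b, positive integers) does.

For instance (4, 4) is also a counterexample (LHS = 4·√(2) ≈ 5.657, RHS = 8), but it's lexicographically larger.

Answer: (a, b) = (1, 1)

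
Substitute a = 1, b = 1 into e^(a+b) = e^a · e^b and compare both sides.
LHS = e^(1+1) = e^2 ≈ 7.389
RHS = e^1 · e^1 = e^2 ≈ 7.389

LHS = RHS: the two sides agree.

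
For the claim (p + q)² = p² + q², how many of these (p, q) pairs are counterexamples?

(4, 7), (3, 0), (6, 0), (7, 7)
Testing each pair:
(4, 7): LHS = 121, RHS = 65 → counterexample
(3, 0): LHS = 9, RHS = 9 → satisfies claim
(6, 0): LHS = 36, RHS = 36 → satisfies claim
(7, 7): LHS = 196, RHS = 98 → counterexample

That makes 2 counterexamples.

Answer: 2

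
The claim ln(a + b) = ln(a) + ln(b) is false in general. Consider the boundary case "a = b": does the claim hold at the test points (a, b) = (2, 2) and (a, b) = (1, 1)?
Only at (2, 2)

At (2, 2): LHS = ln(4) ≈ 1.386, RHS = 2·ln(2) ≈ 1.386 → equal
At (1, 1): LHS = ln(2) ≈ 0.6931 ≠ RHS = 0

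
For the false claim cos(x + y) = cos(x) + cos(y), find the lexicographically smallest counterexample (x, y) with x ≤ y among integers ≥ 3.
Substituting (3, 3) into the claim:
LHS = cos(3 + 3) = cos(6) ≈ 0.9602
RHS = cos(3) + cos(3) = 2·cos(3) ≈ -1.98

Since LHS ≠ RHS, this pair disproves the claim, and no lexicographically smaller pair (x ≤ y, integers ≥ 3) does.

For instance (5, 7) is also a counterexample (LHS = cos(12) ≈ 0.8439, RHS = cos(5) + cos(7) ≈ 1.038), but it's lexicographically larger.

Answer: (x, y) = (3, 3)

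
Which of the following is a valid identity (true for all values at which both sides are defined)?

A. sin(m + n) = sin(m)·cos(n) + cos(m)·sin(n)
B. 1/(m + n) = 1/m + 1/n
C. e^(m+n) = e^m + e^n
A: holds — e.g. at (4, 5), both sides equal sin(9) ≈ 0.4121.
B: fails at (1, 2) — LHS = 1/3, RHS = 3/2.
C: fails at (6, 7) — LHS = e^13 ≈ 442413.4, RHS = e^6 + e^7 ≈ 1500.

Answer: A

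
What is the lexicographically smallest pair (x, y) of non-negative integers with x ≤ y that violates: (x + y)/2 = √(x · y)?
(x, y) = (0, 1)

At (0, 0): both sides equal 0, so it holds there.

Substituting (0, 1) into the claim:
LHS = (0 + 1)/2 = 1/2
RHS = √(0 · 1) = 0

Since LHS ≠ RHS, this pair disproves the claim, and no lexicographically smaller pair (x ≤ y, non-negative integers) does.

For instance (3, 7) is also a counterexample (LHS = 5, RHS = √(21) ≈ 4.583), but it's lexicographically larger.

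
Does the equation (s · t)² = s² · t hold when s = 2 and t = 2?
Substituting s = 2, t = 2:

LHS = (2 · 2)² = 16
RHS = 2² · 2 = 8

LHS ≠ RHS, so the equation does not hold at this point.

Answer: Fails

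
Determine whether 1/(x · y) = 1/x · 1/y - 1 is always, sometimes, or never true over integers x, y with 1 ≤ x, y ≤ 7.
The claim fails for every pair in the range. For instance at (x, y) = (4, 3): LHS = 1/12, RHS = -11/12.

Answer: Never true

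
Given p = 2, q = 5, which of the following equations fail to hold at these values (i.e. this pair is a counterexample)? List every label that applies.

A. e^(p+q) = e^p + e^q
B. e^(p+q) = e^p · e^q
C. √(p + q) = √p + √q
Evaluating each claim at the given values:
A. LHS = e^7 ≈ 1097, RHS = e^2 + e^5 ≈ 155.8 → fails here (LHS ≠ RHS)
B. LHS = e^7 ≈ 1097, RHS = e^7 ≈ 1097 → holds here (LHS = RHS)
C. LHS = √(7) ≈ 2.646, RHS = √(2) + √(5) ≈ 3.65 → fails here (LHS ≠ RHS)

Answer: A, C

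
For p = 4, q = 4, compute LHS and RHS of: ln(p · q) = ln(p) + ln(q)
LHS = ln(4 · 4) = ln(16) ≈ 2.773
RHS = ln(4) + ln(4) = 2·ln(4) ≈ 2.773

LHS = RHS: the two sides agree.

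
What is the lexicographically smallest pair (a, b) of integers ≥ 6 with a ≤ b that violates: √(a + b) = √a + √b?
Substituting (6, 6) into the claim:
LHS = √(6 + 6) = 2·√(3) ≈ 3.464
RHS = √6 + √6 = 2·√(6) ≈ 4.899

Since LHS ≠ RHS, this pair disproves the claim, and no lexicographically smaller pair (a ≤ b, integers ≥ 6) does.

For instance (8, 8) is also a counterexample (LHS = 4, RHS = 4·√(2) ≈ 5.657), but it's lexicographically larger.

Answer: (a, b) = (6, 6)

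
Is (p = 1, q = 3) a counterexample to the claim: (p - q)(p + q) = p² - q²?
No

Substituting p = 1, q = 3:
LHS = (1 - 3)(1 + 3) = -8
RHS = 1² - 3² = -8

The sides agree, so this pair does not disprove the claim.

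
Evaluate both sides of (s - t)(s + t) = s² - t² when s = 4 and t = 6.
LHS = (4 - 6)(4 + 6) = -20
RHS = 4² - 6² = -20

LHS = RHS: the two sides agree.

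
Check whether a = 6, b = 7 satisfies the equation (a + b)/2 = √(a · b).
Fails

Substituting a = 6, b = 7:

LHS = (6 + 7)/2 = 13/2
RHS = √(6 · 7) = √(42) ≈ 6.481

LHS ≠ RHS, so the equation does not hold at this point.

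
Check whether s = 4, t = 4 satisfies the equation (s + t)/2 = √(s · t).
Substituting s = 4, t = 4:

LHS = (4 + 4)/2 = 4
RHS = √(4 · 4) = 4

LHS = RHS, so the equation holds at this point.

Answer: Holds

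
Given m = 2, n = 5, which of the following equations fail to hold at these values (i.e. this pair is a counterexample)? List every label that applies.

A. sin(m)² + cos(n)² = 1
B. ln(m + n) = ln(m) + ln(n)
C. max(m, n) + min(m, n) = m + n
A, B

Evaluating each claim at the given values:
A. LHS = cos(5)² + sin(2)² ≈ 0.9073, RHS = 1 → fails here (LHS ≠ RHS)
B. LHS = ln(7) ≈ 1.946, RHS = ln(2) + ln(5) ≈ 2.303 → fails here (LHS ≠ RHS)
C. LHS = 7, RHS = 7 → holds here (LHS = RHS)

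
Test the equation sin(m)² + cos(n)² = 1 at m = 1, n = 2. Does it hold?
Substituting m = 1, n = 2:

LHS = sin(1)² + cos(2)² ≈ 0.8813
RHS = 1

LHS ≠ RHS, so the equation does not hold at this point.

Answer: Fails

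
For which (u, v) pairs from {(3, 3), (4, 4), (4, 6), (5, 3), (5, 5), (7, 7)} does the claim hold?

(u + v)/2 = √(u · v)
(3, 3), (4, 4), (5, 5), (7, 7)

Testing each pair:
(3, 3): LHS = 3, RHS = 3 → holds
(4, 4): LHS = 4, RHS = 4 → holds
(4, 6): LHS = 5, RHS = 2·√(6) ≈ 4.899 → fails
(5, 3): LHS = 4, RHS = √(15) ≈ 3.873 → fails
(5, 5): LHS = 5, RHS = 5 → holds
(7, 7): LHS = 7, RHS = 7 → holds

4 of 6 pairs satisfy the claim.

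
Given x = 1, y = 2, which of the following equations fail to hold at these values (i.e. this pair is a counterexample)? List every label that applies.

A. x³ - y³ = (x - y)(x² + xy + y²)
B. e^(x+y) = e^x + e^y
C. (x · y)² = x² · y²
Evaluating each claim at the given values:
A. LHS = -7, RHS = -7 → holds here (LHS = RHS)
B. LHS = e^3 ≈ 20.09, RHS = e + e^2 ≈ 10.11 → fails here (LHS ≠ RHS)
C. LHS = 4, RHS = 4 → holds here (LHS = RHS)

Answer: B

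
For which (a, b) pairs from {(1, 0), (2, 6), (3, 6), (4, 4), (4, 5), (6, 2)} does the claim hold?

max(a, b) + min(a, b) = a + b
Testing each pair:
(1, 0): LHS = 1, RHS = 1 → holds
(2, 6): LHS = 8, RHS = 8 → holds
(3, 6): LHS = 9, RHS = 9 → holds
(4, 4): LHS = 8, RHS = 8 → holds
(4, 5): LHS = 9, RHS = 9 → holds
(6, 2): LHS = 8, RHS = 8 → holds

Every pair satisfies the claim.

Answer: All pairs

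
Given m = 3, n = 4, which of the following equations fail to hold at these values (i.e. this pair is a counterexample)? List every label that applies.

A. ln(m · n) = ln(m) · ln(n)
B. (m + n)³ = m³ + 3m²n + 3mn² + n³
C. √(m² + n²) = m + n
Evaluating each claim at the given values:
A. LHS = ln(12) ≈ 2.485, RHS = ln(3)·ln(4) ≈ 1.523 → fails here (LHS ≠ RHS)
B. LHS = 343, RHS = 343 → holds here (LHS = RHS)
C. LHS = 5, RHS = 7 → fails here (LHS ≠ RHS)

Answer: A, C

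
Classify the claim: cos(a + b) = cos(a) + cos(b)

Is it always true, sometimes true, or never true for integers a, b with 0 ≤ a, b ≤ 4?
The claim fails for every pair in the range. For instance at (a, b) = (3, 4): LHS = cos(7) ≈ 0.7539, RHS = cos(3) + cos(4) ≈ -1.644.

Answer: Never true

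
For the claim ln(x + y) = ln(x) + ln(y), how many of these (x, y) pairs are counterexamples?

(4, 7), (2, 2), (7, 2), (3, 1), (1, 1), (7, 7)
Testing each pair:
(4, 7): LHS = ln(11) ≈ 2.398, RHS = ln(4) + ln(7) ≈ 3.332 → counterexample
(2, 2): LHS = ln(4) ≈ 1.386, RHS = 2·ln(2) ≈ 1.386 → satisfies claim
(7, 2): LHS = ln(9) ≈ 2.197, RHS = ln(2) + ln(7) ≈ 2.639 → counterexample
(3, 1): LHS = ln(4) ≈ 1.386, RHS = ln(3) ≈ 1.099 → counterexample
(1, 1): LHS = ln(2) ≈ 0.6931, RHS = 0 → counterexample
(7, 7): LHS = ln(14) ≈ 2.639, RHS = 2·ln(7) ≈ 3.892 → counterexample

That makes 5 counterexamples.

Answer: 5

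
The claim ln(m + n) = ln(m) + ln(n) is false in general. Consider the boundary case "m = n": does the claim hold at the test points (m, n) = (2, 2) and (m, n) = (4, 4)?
Only at (2, 2)

At (2, 2): LHS = ln(4) ≈ 1.386, RHS = 2·ln(2) ≈ 1.386 → equal
At (4, 4): LHS = ln(8) ≈ 2.079 ≠ RHS = 2·ln(4) ≈ 2.773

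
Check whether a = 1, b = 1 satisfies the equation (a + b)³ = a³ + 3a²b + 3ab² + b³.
Substituting a = 1, b = 1:

LHS = (1 + 1)³ = 8
RHS = 1³ + 3·1²·1 + 3·1·1² + 1³ = 8

LHS = RHS, so the equation holds at this point.

Answer: Holds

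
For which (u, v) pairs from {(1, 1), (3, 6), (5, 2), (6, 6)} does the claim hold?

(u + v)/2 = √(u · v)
Testing each pair:
(1, 1): LHS = 1, RHS = 1 → holds
(3, 6): LHS = 9/2, RHS = 3·√(2) ≈ 4.243 → fails
(5, 2): LHS = 7/2, RHS = √(10) ≈ 3.162 → fails
(6, 6): LHS = 6, RHS = 6 → holds

2 of 4 pairs satisfy the claim.

Answer: (1, 1), (6, 6)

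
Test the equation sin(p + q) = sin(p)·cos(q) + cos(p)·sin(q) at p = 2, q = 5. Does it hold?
Substituting p = 2, q = 5:

LHS = sin(2 + 5) = sin(7) ≈ 0.657
RHS = sin(2)·cos(5) + cos(2)·sin(5) = sin(2)·cos(5) + sin(5)·cos(2) ≈ 0.657

LHS = RHS, so the equation holds at this point.

Answer: Holds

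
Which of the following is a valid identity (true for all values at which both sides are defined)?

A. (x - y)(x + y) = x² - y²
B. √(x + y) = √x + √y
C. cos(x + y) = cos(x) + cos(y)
A: holds — e.g. at (3, 4), both sides equal -7.
B: fails at (5, 5) — LHS = √(10) ≈ 3.162, RHS = 2·√(5) ≈ 4.472.
C: fails at (2, 2) — LHS = cos(4) ≈ -0.6536, RHS = 2·cos(2) ≈ -0.8323.

Answer: A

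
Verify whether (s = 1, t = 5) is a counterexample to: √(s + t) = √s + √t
Substituting s = 1, t = 5:
LHS = √(1 + 5) = √(6) ≈ 2.449
RHS = √1 + √5 = 1 + √(5) ≈ 3.236

Since LHS ≠ RHS, this pair disproves the claim.

Answer: Yes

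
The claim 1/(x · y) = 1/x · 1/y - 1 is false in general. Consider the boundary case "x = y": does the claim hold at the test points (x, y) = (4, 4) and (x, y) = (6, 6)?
No, fails at both test points

At (4, 4): LHS = 1/16 ≠ RHS = -15/16
At (6, 6): LHS = 1/36 ≠ RHS = -35/36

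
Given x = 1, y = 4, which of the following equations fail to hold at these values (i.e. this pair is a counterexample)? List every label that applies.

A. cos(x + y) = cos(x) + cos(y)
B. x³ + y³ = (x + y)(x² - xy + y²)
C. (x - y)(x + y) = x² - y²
A

Evaluating each claim at the given values:
A. LHS = cos(5) ≈ 0.2837, RHS = cos(4) + cos(1) ≈ -0.1133 → fails here (LHS ≠ RHS)
B. LHS = 65, RHS = 65 → holds here (LHS = RHS)
C. LHS = -15, RHS = -15 → holds here (LHS = RHS)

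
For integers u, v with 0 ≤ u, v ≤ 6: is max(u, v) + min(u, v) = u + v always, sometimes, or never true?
Always true

The identity holds for every pair in the range. For instance at (u, v) = (4, 4): both sides equal 8.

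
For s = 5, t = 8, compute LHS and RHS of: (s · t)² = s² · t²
LHS = (5 · 8)² = 1600
RHS = 5² · 8² = 1600

LHS = RHS: the two sides agree.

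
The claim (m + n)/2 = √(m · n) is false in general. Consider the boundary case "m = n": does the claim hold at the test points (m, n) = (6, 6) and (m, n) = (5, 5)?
At (6, 6): LHS = 6, RHS = 6 → equal
At (5, 5): LHS = 5, RHS = 5 → equal

So the claim does hold at both of these boundary points, even though it is not an identity.

Answer: Yes, holds at both test points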